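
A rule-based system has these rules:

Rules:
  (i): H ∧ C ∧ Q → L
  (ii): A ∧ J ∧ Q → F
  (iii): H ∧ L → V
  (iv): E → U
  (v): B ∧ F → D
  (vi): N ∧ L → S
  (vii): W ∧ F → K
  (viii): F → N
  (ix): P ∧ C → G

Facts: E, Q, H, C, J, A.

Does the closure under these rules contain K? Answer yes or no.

no

Round 1: (i) [H ∧ C ∧ Q → L]; (ii) [A ∧ J ∧ Q → F]; (iv) [E → U]. New: L, F, U.
Round 2: (iii) [H ∧ L → V]; (viii) [F → N]. New: V, N.
Round 3: (vi) [N ∧ L → S]. New: S.
Fixed point reached. K is concluded only by (vii); (vii) needs W (never derived).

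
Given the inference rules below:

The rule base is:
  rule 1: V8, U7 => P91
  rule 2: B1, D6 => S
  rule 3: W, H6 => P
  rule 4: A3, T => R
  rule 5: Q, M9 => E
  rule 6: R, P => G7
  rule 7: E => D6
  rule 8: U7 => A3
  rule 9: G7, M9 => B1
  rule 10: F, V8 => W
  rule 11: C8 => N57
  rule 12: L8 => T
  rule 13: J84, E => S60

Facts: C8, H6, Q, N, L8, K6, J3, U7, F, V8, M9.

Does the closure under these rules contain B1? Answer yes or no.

yes

[1] rule 1 [V8, U7 => P91]; rule 5 [Q, M9 => E]; rule 8 [U7 => A3]; rule 10 [F, V8 => W]; rule 11 [C8 => N57]; rule 12 [L8 => T]. ⇒ new: P91, E, A3, W, N57, T.
[2] rule 3 [W, H6 => P]; rule 4 [A3, T => R]; rule 7 [E => D6]. ⇒ new: P, R, D6.
[3] rule 6 [R, P => G7]. ⇒ new: G7.
[4] rule 9 [G7, M9 => B1]. ⇒ new: B1.
[5] rule 2 [B1, D6 => S]. ⇒ new: S.
B1 appears in round 4, so it is derivable.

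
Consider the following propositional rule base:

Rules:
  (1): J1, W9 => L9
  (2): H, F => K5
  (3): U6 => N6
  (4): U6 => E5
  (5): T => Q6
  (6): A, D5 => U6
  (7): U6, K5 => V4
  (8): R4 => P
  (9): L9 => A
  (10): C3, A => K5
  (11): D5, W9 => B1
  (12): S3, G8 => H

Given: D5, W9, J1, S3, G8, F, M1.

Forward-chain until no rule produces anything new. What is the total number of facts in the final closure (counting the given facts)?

Round 1 fires (1), (11), (12), giving L9, B1, H.
Round 2 fires (2), (9), giving K5, A.
Round 3 fires (6), giving U6.
Round 4 fires (3), (4), (7), giving N6, E5, V4.
Closure: {A, B1, D5, E5, F, G8, H, J1, K5, L9, M1, N6, S3, U6, V4, W9} — 16 facts.

16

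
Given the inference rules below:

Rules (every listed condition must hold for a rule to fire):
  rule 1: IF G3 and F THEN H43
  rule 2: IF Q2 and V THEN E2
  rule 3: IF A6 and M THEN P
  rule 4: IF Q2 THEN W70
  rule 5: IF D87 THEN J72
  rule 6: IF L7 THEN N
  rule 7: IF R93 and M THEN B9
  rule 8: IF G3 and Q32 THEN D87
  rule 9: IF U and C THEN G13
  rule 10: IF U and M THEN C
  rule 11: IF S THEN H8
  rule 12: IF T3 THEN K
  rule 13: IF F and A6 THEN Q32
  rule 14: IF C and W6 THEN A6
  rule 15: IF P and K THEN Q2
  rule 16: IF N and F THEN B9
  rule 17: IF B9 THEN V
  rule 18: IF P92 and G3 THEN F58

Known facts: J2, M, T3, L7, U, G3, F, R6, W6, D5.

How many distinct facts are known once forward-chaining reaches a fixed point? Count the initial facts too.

Round 1: rule 1 [IF G3 and F THEN H43]; rule 6 [IF L7 THEN N]; rule 10 [IF U and M THEN C]; rule 12 [IF T3 THEN K]. Adds H43, N, C, K.
Round 2: rule 9 [IF U and C THEN G13]; rule 14 [IF C and W6 THEN A6]; rule 16 [IF N and F THEN B9]. Adds G13, A6, B9.
Round 3: rule 3 [IF A6 and M THEN P]; rule 13 [IF F and A6 THEN Q32]; rule 17 [IF B9 THEN V]. Adds P, Q32, V.
Round 4: rule 8 [IF G3 and Q32 THEN D87]; rule 15 [IF P and K THEN Q2]. Adds D87, Q2.
Round 5: rule 2 [IF Q2 and V THEN E2]; rule 4 [IF Q2 THEN W70]; rule 5 [IF D87 THEN J72]. Adds E2, W70, J72.
Closure: {A6, B9, C, D5, D87, E2, F, G13, G3, H43, J2, J72, K, L7, M, N, P, Q2, Q32, R6, T3, U, V, W6, W70} — 25 facts.

25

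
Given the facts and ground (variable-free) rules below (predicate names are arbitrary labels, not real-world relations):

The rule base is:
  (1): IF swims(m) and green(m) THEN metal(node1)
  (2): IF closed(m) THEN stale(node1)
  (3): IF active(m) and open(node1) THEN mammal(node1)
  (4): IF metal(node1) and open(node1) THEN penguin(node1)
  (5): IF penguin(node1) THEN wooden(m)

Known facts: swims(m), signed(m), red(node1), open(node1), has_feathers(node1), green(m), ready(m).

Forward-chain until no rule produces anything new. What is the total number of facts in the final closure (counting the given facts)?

10

Round 1: (1) [IF swims(m) and green(m) THEN metal(node1)]. Adds metal(node1).
Round 2: (4) [IF metal(node1) and open(node1) THEN penguin(node1)]. Adds penguin(node1).
Round 3: (5) [IF penguin(node1) THEN wooden(m)]. Adds wooden(m).
Closure: {green(m), has_feathers(node1), metal(node1), open(node1), penguin(node1), ready(m), red(node1), signed(m), swims(m), wooden(m)} — 10 facts.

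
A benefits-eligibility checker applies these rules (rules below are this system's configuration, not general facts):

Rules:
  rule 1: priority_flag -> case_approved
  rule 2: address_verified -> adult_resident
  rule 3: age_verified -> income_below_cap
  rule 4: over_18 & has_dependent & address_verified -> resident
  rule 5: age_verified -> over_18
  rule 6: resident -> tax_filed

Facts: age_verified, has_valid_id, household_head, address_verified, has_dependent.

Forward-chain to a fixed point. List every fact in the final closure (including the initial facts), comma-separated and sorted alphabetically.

Round 1: rule 2 [address_verified -> adult_resident]; rule 3 [age_verified -> income_below_cap]; rule 5 [age_verified -> over_18]. New: adult_resident, income_below_cap, over_18.
Round 2: rule 4 [over_18 & has_dependent & address_verified -> resident]. New: resident.
Round 3: rule 6 [resident -> tax_filed]. New: tax_filed.

address_verified, adult_resident, age_verified, has_dependent, has_valid_id, household_head, income_below_cap, over_18, resident, tax_filed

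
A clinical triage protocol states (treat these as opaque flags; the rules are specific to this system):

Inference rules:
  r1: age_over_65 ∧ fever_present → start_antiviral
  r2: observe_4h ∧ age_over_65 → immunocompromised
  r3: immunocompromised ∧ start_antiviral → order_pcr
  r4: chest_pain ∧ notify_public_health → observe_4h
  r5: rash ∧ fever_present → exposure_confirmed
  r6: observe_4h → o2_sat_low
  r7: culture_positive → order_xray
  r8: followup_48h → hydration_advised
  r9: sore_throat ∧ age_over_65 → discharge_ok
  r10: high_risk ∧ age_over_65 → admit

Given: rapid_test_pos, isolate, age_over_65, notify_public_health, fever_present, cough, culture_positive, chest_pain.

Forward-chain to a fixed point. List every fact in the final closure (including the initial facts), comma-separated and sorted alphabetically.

[1] r1 [age_over_65 ∧ fever_present → start_antiviral]; r4 [chest_pain ∧ notify_public_health → observe_4h]; r7 [culture_positive → order_xray]. ⇒ new: start_antiviral, observe_4h, order_xray.
[2] r2 [observe_4h ∧ age_over_65 → immunocompromised]; r6 [observe_4h → o2_sat_low]. ⇒ new: immunocompromised, o2_sat_low.
[3] r3 [immunocompromised ∧ start_antiviral → order_pcr]. ⇒ new: order_pcr.

age_over_65, chest_pain, cough, culture_positive, fever_present, immunocompromised, isolate, notify_public_health, o2_sat_low, observe_4h, order_pcr, order_xray, rapid_test_pos, start_antiviral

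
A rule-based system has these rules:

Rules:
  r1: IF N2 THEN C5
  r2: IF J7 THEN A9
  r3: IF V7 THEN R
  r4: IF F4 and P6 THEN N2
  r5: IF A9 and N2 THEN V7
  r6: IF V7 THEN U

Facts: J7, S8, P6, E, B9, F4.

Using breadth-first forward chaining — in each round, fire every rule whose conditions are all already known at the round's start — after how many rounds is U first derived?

3

Round 1: r2 [IF J7 THEN A9]; r4 [IF F4 and P6 THEN N2]. Adds A9, N2.
Round 2: r1 [IF N2 THEN C5]; r5 [IF A9 and N2 THEN V7]. Adds C5, V7.
Round 3: r3 [IF V7 THEN R]; r6 [IF V7 THEN U]. Adds R, U.
U first appears in round 3.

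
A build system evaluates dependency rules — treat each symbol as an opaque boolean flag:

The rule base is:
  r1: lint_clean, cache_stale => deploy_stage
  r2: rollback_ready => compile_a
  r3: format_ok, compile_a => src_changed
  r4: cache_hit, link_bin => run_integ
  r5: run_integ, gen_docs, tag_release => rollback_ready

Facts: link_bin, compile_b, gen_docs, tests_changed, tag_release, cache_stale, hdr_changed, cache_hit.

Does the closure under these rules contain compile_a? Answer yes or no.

[1] r4 [cache_hit, link_bin => run_integ]. ⇒ new: run_integ.
[2] r5 [run_integ, gen_docs, tag_release => rollback_ready]. ⇒ new: rollback_ready.
[3] r2 [rollback_ready => compile_a]. ⇒ new: compile_a.
compile_a appears in round 3, so it is derivable.

yes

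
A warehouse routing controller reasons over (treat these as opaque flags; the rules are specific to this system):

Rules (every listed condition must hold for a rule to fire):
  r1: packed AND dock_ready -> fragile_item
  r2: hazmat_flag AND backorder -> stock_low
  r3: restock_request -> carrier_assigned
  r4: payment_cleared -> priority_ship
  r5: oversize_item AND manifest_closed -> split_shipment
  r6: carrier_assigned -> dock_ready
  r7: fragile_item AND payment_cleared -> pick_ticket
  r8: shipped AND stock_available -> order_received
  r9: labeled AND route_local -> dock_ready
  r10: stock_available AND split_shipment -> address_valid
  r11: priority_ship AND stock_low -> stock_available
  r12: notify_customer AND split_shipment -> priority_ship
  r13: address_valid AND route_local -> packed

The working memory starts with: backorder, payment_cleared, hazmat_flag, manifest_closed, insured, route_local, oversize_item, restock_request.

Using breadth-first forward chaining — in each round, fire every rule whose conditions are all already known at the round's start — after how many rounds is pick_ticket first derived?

Round 1 — r2, r3, r4, r5, derive stock_low, carrier_assigned, priority_ship, split_shipment.
Round 2 — r6, r11, derive dock_ready, stock_available.
Round 3 — r10, derive address_valid.
Round 4 — r13, derive packed.
Round 5 — r1, derive fragile_item.
Round 6 — r7, derive pick_ticket.
pick_ticket first appears in round 6.

6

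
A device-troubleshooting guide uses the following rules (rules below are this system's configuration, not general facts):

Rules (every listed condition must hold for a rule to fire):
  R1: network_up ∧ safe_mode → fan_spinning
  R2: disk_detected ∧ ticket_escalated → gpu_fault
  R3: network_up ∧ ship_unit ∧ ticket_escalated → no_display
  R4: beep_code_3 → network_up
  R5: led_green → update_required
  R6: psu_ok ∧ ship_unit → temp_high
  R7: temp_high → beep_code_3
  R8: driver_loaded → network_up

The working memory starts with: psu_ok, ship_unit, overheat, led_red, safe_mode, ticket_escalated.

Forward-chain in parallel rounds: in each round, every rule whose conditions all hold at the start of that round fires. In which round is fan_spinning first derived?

Round 1: R6 [psu_ok ∧ ship_unit → temp_high]. New: temp_high.
Round 2: R7 [temp_high → beep_code_3]. New: beep_code_3.
Round 3: R4 [beep_code_3 → network_up]. New: network_up.
Round 4: R1 [network_up ∧ safe_mode → fan_spinning]; R3 [network_up ∧ ship_unit ∧ ticket_escalated → no_display]. New: fan_spinning, no_display.
fan_spinning first appears in round 4.

4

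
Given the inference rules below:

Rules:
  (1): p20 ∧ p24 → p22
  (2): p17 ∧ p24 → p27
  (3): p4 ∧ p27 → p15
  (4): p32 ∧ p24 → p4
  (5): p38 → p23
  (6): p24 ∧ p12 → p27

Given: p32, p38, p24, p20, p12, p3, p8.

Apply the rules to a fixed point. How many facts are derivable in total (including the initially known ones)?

[1] (1) [p20 ∧ p24 → p22]; (4) [p32 ∧ p24 → p4]; (5) [p38 → p23]; (6) [p24 ∧ p12 → p27]. ⇒ new: p22, p4, p23, p27.
[2] (3) [p4 ∧ p27 → p15]. ⇒ new: p15.
Closure: {p12, p15, p20, p22, p23, p24, p27, p3, p32, p38, p4, p8} — 12 facts.

12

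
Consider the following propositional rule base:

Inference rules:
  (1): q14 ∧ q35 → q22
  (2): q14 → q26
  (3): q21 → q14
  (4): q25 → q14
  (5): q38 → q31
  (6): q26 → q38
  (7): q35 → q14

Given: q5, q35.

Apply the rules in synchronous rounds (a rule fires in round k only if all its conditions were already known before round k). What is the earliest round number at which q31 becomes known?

Round 1 — (7), derive q14.
Round 2 — (1), (2), derive q22, q26.
Round 3 — (6), derive q38.
Round 4 — (5), derive q31.
q31 first appears in round 4.

4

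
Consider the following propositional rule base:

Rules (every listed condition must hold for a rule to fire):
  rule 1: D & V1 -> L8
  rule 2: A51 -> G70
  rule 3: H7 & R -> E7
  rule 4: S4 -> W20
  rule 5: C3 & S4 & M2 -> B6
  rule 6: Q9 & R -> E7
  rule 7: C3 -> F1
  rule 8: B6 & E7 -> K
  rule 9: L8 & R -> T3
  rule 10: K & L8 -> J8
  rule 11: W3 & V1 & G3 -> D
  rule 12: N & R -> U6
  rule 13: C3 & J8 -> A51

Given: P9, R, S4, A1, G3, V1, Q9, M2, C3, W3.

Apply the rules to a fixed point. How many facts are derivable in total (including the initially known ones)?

[1] rule 4 [S4 -> W20]; rule 5 [C3 & S4 & M2 -> B6]; rule 6 [Q9 & R -> E7]; rule 7 [C3 -> F1]; rule 11 [W3 & V1 & G3 -> D]. ⇒ new: W20, B6, E7, F1, D.
[2] rule 1 [D & V1 -> L8]; rule 8 [B6 & E7 -> K]. ⇒ new: L8, K.
[3] rule 9 [L8 & R -> T3]; rule 10 [K & L8 -> J8]. ⇒ new: T3, J8.
[4] rule 13 [C3 & J8 -> A51]. ⇒ new: A51.
[5] rule 2 [A51 -> G70]. ⇒ new: G70.
Closure: {A1, A51, B6, C3, D, E7, F1, G3, G70, J8, K, L8, M2, P9, Q9, R, S4, T3, V1, W20, W3} — 21 facts.

21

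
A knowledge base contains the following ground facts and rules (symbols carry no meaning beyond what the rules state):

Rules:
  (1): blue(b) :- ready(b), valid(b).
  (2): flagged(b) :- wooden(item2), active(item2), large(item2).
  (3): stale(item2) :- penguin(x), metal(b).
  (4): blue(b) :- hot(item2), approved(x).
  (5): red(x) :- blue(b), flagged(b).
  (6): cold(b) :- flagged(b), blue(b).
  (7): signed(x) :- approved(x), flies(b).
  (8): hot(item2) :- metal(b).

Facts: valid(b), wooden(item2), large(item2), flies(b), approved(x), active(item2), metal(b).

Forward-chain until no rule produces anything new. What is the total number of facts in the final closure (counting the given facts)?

Round 1 fires (2), (7), (8), giving flagged(b), signed(x), hot(item2).
Round 2 fires (4), giving blue(b).
Round 3 fires (5), (6), giving red(x), cold(b).
Closure: {active(item2), approved(x), blue(b), cold(b), flagged(b), flies(b), hot(item2), large(item2), metal(b), red(x), signed(x), valid(b), wooden(item2)} — 13 facts.

13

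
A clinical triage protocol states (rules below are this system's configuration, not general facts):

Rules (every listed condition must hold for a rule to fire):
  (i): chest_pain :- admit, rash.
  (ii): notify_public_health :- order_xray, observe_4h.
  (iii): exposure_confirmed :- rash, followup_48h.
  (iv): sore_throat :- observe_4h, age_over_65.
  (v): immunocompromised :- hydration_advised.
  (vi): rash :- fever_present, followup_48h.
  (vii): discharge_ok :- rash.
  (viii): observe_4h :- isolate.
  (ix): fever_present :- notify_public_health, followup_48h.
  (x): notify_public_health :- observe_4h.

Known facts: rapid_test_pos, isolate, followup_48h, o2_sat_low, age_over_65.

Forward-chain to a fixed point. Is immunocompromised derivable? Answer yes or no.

[1] (viii) [observe_4h :- isolate.]. ⇒ new: observe_4h.
[2] (iv) [sore_throat :- observe_4h, age_over_65.]; (x) [notify_public_health :- observe_4h.]. ⇒ new: sore_throat, notify_public_health.
[3] (ix) [fever_present :- notify_public_health, followup_48h.]. ⇒ new: fever_present.
[4] (vi) [rash :- fever_present, followup_48h.]. ⇒ new: rash.
[5] (iii) [exposure_confirmed :- rash, followup_48h.]; (vii) [discharge_ok :- rash.]. ⇒ new: exposure_confirmed, discharge_ok.
Fixed point reached. immunocompromised is concluded only by (v); (v) needs hydration_advised (never derived).

no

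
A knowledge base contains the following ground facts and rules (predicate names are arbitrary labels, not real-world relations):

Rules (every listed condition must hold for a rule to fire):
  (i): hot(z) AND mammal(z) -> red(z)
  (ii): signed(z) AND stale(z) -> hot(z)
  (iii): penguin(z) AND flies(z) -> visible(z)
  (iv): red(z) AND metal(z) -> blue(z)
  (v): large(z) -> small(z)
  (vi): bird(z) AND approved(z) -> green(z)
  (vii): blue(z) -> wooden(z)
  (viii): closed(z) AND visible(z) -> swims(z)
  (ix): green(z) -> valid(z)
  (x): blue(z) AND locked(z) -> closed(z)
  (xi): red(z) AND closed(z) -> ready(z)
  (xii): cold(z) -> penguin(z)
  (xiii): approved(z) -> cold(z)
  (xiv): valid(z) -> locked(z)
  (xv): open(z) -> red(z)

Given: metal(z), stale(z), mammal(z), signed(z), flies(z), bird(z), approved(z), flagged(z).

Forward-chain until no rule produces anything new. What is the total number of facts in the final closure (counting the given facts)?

21

Round 1: (ii) [signed(z) AND stale(z) -> hot(z)]; (vi) [bird(z) AND approved(z) -> green(z)]; (xiii) [approved(z) -> cold(z)]. Adds hot(z), green(z), cold(z).
Round 2: (i) [hot(z) AND mammal(z) -> red(z)]; (ix) [green(z) -> valid(z)]; (xii) [cold(z) -> penguin(z)]. Adds red(z), valid(z), penguin(z).
Round 3: (iii) [penguin(z) AND flies(z) -> visible(z)]; (iv) [red(z) AND metal(z) -> blue(z)]; (xiv) [valid(z) -> locked(z)]. Adds visible(z), blue(z), locked(z).
Round 4: (vii) [blue(z) -> wooden(z)]; (x) [blue(z) AND locked(z) -> closed(z)]. Adds wooden(z), closed(z).
Round 5: (viii) [closed(z) AND visible(z) -> swims(z)]; (xi) [red(z) AND closed(z) -> ready(z)]. Adds swims(z), ready(z).
Closure: {approved(z), bird(z), blue(z), closed(z), cold(z), flagged(z), flies(z), green(z), hot(z), locked(z), mammal(z), metal(z), penguin(z), ready(z), red(z), signed(z), stale(z), swims(z), valid(z), visible(z), wooden(z)} — 21 facts.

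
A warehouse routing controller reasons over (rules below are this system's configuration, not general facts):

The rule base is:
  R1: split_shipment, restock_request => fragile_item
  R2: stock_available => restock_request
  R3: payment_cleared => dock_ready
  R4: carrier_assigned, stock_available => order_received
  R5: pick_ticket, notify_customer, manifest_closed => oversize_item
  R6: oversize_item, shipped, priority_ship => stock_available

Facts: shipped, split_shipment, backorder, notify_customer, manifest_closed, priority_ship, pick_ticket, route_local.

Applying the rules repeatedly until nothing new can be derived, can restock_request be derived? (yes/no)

Round 1 — R5, derive oversize_item.
Round 2 — R6, derive stock_available.
Round 3 — R2, derive restock_request.
Round 4 — R1, derive fragile_item.
restock_request appears in round 3, so it is derivable.

yes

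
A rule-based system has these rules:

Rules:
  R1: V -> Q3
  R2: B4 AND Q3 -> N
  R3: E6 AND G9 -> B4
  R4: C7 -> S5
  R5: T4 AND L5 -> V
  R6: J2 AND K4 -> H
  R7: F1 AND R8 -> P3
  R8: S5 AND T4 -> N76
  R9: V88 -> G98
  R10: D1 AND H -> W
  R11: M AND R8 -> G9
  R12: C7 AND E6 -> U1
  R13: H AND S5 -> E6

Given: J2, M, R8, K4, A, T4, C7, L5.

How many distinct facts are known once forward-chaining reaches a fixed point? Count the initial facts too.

Round 1 — R4, R5, R6, R11, derive S5, V, H, G9.
Round 2 — R1, R8, R13, derive Q3, N76, E6.
Round 3 — R3, R12, derive B4, U1.
Round 4 — R2, derive N.
Closure: {A, B4, C7, E6, G9, H, J2, K4, L5, M, N, N76, Q3, R8, S5, T4, U1, V} — 18 facts.

18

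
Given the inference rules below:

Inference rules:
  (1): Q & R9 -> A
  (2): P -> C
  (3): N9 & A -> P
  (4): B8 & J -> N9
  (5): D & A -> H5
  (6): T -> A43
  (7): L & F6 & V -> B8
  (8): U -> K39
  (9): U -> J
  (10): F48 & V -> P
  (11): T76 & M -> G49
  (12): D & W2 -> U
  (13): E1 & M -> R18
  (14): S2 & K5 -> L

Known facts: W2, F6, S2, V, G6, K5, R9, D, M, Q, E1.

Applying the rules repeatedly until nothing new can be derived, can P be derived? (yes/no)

Round 1: (1) [Q & R9 -> A]; (12) [D & W2 -> U]; (13) [E1 & M -> R18]; (14) [S2 & K5 -> L]. New: A, U, R18, L.
Round 2: (5) [D & A -> H5]; (7) [L & F6 & V -> B8]; (8) [U -> K39]; (9) [U -> J]. New: H5, B8, K39, J.
Round 3: (4) [B8 & J -> N9]. New: N9.
Round 4: (3) [N9 & A -> P]. New: P.
Round 5: (2) [P -> C]. New: C.
P appears in round 4, so it is derivable.

yes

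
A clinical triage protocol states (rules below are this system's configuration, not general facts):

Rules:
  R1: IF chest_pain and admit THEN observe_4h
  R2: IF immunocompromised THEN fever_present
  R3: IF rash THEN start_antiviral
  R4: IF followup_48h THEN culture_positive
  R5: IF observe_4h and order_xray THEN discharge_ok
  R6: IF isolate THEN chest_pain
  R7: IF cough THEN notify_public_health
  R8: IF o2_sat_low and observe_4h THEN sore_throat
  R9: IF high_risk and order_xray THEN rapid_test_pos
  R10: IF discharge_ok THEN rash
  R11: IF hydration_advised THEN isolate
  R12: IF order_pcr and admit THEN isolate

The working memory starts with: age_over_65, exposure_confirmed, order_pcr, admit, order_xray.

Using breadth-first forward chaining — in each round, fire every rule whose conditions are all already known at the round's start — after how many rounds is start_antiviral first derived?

6

[1] R12 [IF order_pcr and admit THEN isolate]. ⇒ new: isolate.
[2] R6 [IF isolate THEN chest_pain]. ⇒ new: chest_pain.
[3] R1 [IF chest_pain and admit THEN observe_4h]. ⇒ new: observe_4h.
[4] R5 [IF observe_4h and order_xray THEN discharge_ok]. ⇒ new: discharge_ok.
[5] R10 [IF discharge_ok THEN rash]. ⇒ new: rash.
[6] R3 [IF rash THEN start_antiviral]. ⇒ new: start_antiviral.
start_antiviral first appears in round 6.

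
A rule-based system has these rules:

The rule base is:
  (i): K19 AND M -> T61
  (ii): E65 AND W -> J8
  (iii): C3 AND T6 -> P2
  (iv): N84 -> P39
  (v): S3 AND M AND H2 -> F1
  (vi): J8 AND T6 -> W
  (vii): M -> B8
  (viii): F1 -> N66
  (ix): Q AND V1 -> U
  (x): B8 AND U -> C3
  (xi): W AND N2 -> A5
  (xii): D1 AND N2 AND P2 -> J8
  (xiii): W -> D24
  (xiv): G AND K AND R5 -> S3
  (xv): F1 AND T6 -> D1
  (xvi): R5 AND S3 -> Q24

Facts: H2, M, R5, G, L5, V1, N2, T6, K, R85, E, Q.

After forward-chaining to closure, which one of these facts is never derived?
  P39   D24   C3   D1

[1] (vii) [M -> B8]; (ix) [Q AND V1 -> U]; (xiv) [G AND K AND R5 -> S3]. ⇒ new: B8, U, S3.
[2] (v) [S3 AND M AND H2 -> F1]; (x) [B8 AND U -> C3]; (xvi) [R5 AND S3 -> Q24]. ⇒ new: F1, C3, Q24.
[3] (iii) [C3 AND T6 -> P2]; (viii) [F1 -> N66]; (xv) [F1 AND T6 -> D1]. ⇒ new: P2, N66, D1.
[4] (xii) [D1 AND N2 AND P2 -> J8]. ⇒ new: J8.
[5] (vi) [J8 AND T6 -> W]. ⇒ new: W.
[6] (xi) [W AND N2 -> A5]; (xiii) [W -> D24]. ⇒ new: A5, D24.
Derived: D1 (round 3), C3 (round 2), D24 (round 6). P39 never appears in any round.

P39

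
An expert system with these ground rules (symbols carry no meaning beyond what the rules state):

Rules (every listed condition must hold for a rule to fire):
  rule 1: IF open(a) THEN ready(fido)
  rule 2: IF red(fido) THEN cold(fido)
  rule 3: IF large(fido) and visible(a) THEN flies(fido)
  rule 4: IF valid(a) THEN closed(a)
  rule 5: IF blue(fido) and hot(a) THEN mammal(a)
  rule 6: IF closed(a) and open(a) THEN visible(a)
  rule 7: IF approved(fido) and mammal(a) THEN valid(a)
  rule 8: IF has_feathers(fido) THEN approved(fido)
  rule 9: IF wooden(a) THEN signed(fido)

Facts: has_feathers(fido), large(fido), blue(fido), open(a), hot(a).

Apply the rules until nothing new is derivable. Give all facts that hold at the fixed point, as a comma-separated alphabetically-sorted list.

[1] rule 1 [IF open(a) THEN ready(fido)]; rule 5 [IF blue(fido) and hot(a) THEN mammal(a)]; rule 8 [IF has_feathers(fido) THEN approved(fido)]. ⇒ new: ready(fido), mammal(a), approved(fido).
[2] rule 7 [IF approved(fido) and mammal(a) THEN valid(a)]. ⇒ new: valid(a).
[3] rule 4 [IF valid(a) THEN closed(a)]. ⇒ new: closed(a).
[4] rule 6 [IF closed(a) and open(a) THEN visible(a)]. ⇒ new: visible(a).
[5] rule 3 [IF large(fido) and visible(a) THEN flies(fido)]. ⇒ new: flies(fido).

approved(fido), blue(fido), closed(a), flies(fido), has_feathers(fido), hot(a), large(fido), mammal(a), open(a), ready(fido), valid(a), visible(a)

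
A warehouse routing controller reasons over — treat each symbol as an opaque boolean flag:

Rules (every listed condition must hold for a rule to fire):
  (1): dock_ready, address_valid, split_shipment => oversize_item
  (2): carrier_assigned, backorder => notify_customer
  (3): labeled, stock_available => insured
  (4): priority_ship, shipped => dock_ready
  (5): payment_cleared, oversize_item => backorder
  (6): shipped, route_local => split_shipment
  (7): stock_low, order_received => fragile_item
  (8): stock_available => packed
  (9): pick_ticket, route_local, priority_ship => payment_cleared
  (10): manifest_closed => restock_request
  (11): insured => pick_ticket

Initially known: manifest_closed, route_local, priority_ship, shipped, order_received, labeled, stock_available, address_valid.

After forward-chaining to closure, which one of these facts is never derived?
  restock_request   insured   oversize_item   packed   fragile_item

Round 1: (3) [labeled, stock_available => insured]; (4) [priority_ship, shipped => dock_ready]; (6) [shipped, route_local => split_shipment]; (8) [stock_available => packed]; (10) [manifest_closed => restock_request]. Adds insured, dock_ready, split_shipment, packed, restock_request.
Round 2: (1) [dock_ready, address_valid, split_shipment => oversize_item]; (11) [insured => pick_ticket]. Adds oversize_item, pick_ticket.
Round 3: (9) [pick_ticket, route_local, priority_ship => payment_cleared]. Adds payment_cleared.
Round 4: (5) [payment_cleared, oversize_item => backorder]. Adds backorder.
Derived: packed (round 1), oversize_item (round 2), restock_request (round 1), insured (round 1). fragile_item never appears in any round.

fragile_item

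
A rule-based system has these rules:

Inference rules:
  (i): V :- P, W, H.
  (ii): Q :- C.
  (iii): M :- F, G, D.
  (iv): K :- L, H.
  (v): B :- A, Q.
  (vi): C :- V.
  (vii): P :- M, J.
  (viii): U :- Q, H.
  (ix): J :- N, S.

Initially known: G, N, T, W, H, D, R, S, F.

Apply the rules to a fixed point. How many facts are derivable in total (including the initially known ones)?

Round 1: (iii) [M :- F, G, D.]; (ix) [J :- N, S.]. Adds M, J.
Round 2: (vii) [P :- M, J.]. Adds P.
Round 3: (i) [V :- P, W, H.]. Adds V.
Round 4: (vi) [C :- V.]. Adds C.
Round 5: (ii) [Q :- C.]. Adds Q.
Round 6: (viii) [U :- Q, H.]. Adds U.
Closure: {C, D, F, G, H, J, M, N, P, Q, R, S, T, U, V, W} — 16 facts.

16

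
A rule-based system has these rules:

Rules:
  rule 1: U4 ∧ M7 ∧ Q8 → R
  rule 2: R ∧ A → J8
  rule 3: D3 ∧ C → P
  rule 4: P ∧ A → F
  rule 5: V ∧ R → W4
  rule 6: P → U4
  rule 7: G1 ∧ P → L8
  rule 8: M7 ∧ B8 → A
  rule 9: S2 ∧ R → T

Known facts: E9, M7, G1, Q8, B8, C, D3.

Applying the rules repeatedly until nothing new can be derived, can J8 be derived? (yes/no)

yes

Round 1 fires rule 3, rule 8, giving P, A.
Round 2 fires rule 4, rule 6, rule 7, giving F, U4, L8.
Round 3 fires rule 1, giving R.
Round 4 fires rule 2, giving J8.
J8 appears in round 4, so it is derivable.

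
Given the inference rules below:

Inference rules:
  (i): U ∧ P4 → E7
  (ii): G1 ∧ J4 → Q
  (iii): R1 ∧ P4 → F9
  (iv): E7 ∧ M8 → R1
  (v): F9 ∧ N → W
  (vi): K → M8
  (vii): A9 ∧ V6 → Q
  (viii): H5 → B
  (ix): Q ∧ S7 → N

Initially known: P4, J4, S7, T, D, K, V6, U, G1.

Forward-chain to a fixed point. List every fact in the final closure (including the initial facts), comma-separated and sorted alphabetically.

[1] (i) [U ∧ P4 → E7]; (ii) [G1 ∧ J4 → Q]; (vi) [K → M8]. ⇒ new: E7, Q, M8.
[2] (iv) [E7 ∧ M8 → R1]; (ix) [Q ∧ S7 → N]. ⇒ new: R1, N.
[3] (iii) [R1 ∧ P4 → F9]. ⇒ new: F9.
[4] (v) [F9 ∧ N → W]. ⇒ new: W.

D, E7, F9, G1, J4, K, M8, N, P4, Q, R1, S7, T, U, V6, W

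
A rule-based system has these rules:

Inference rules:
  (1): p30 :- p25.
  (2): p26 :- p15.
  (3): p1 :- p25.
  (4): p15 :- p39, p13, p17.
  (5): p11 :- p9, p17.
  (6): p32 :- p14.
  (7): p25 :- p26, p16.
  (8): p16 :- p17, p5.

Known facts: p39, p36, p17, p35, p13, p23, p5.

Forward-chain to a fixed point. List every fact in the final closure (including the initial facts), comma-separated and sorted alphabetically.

Round 1: (4) [p15 :- p39, p13, p17.]; (8) [p16 :- p17, p5.]. New: p15, p16.
Round 2: (2) [p26 :- p15.]. New: p26.
Round 3: (7) [p25 :- p26, p16.]. New: p25.
Round 4: (1) [p30 :- p25.]; (3) [p1 :- p25.]. New: p30, p1.

p1, p13, p15, p16, p17, p23, p25, p26, p30, p35, p36, p39, p5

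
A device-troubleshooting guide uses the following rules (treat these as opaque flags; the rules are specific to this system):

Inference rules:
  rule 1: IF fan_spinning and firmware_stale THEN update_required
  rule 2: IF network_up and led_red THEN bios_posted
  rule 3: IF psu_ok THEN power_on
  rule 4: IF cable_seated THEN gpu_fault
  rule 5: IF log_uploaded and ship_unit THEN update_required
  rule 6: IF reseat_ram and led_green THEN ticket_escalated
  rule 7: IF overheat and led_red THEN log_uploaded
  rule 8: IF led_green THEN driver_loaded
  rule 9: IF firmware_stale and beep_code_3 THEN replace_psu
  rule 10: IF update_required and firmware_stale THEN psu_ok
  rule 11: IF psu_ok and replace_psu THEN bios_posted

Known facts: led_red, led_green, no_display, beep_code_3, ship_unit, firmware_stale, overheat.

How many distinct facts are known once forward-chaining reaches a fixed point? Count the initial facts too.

Round 1 fires rule 7, rule 8, rule 9, giving log_uploaded, driver_loaded, replace_psu.
Round 2 fires rule 5, giving update_required.
Round 3 fires rule 10, giving psu_ok.
Round 4 fires rule 3, rule 11, giving power_on, bios_posted.
Closure: {beep_code_3, bios_posted, driver_loaded, firmware_stale, led_green, led_red, log_uploaded, no_display, overheat, power_on, psu_ok, replace_psu, ship_unit, update_required} — 14 facts.

14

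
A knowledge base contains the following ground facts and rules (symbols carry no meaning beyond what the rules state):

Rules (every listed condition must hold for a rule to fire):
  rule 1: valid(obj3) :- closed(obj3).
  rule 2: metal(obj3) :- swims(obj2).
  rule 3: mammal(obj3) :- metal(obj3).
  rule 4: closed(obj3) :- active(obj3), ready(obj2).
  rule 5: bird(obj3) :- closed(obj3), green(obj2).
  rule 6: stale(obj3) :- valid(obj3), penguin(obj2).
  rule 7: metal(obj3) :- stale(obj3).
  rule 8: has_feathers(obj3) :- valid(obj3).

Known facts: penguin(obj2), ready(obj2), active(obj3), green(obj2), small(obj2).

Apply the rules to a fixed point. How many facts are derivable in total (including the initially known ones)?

12

[1] rule 4 [closed(obj3) :- active(obj3), ready(obj2).]. ⇒ new: closed(obj3).
[2] rule 1 [valid(obj3) :- closed(obj3).]; rule 5 [bird(obj3) :- closed(obj3), green(obj2).]. ⇒ new: valid(obj3), bird(obj3).
[3] rule 6 [stale(obj3) :- valid(obj3), penguin(obj2).]; rule 8 [has_feathers(obj3) :- valid(obj3).]. ⇒ new: stale(obj3), has_feathers(obj3).
[4] rule 7 [metal(obj3) :- stale(obj3).]. ⇒ new: metal(obj3).
[5] rule 3 [mammal(obj3) :- metal(obj3).]. ⇒ new: mammal(obj3).
Closure: {active(obj3), bird(obj3), closed(obj3), green(obj2), has_feathers(obj3), mammal(obj3), metal(obj3), penguin(obj2), ready(obj2), small(obj2), stale(obj3), valid(obj3)} — 12 facts.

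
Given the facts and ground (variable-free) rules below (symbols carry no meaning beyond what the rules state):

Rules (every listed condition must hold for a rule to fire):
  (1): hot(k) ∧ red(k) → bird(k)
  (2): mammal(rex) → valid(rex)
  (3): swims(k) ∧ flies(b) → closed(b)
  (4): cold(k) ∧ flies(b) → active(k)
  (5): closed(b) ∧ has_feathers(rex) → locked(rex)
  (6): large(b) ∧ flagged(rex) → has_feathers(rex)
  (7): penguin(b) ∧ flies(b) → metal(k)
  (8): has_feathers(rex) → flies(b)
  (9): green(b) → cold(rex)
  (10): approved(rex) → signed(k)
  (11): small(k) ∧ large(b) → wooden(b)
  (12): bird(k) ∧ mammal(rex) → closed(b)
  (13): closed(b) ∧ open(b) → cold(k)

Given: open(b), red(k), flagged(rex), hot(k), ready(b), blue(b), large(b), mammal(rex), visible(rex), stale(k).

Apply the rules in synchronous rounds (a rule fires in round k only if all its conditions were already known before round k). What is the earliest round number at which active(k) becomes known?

4

Round 1 fires (1), (2), (6), giving bird(k), valid(rex), has_feathers(rex).
Round 2 fires (8), (12), giving flies(b), closed(b).
Round 3 fires (5), (13), giving locked(rex), cold(k).
Round 4 fires (4), giving active(k).
active(k) first appears in round 4.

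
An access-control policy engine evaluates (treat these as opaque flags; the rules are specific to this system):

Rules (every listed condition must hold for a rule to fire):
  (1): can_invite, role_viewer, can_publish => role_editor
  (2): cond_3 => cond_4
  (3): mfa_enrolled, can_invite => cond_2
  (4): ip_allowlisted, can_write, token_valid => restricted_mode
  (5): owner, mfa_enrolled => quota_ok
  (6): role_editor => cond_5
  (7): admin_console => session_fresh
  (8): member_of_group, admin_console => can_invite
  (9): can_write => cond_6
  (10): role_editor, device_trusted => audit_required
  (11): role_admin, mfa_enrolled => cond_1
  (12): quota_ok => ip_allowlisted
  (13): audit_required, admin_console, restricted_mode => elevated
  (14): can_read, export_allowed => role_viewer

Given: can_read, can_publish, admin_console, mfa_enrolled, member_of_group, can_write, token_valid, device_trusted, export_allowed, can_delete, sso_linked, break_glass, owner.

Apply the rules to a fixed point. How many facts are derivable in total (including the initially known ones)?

[1] (5) [owner, mfa_enrolled => quota_ok]; (7) [admin_console => session_fresh]; (8) [member_of_group, admin_console => can_invite]; (9) [can_write => cond_6]; (14) [can_read, export_allowed => role_viewer]. ⇒ new: quota_ok, session_fresh, can_invite, cond_6, role_viewer.
[2] (1) [can_invite, role_viewer, can_publish => role_editor]; (3) [mfa_enrolled, can_invite => cond_2]; (12) [quota_ok => ip_allowlisted]. ⇒ new: role_editor, cond_2, ip_allowlisted.
[3] (4) [ip_allowlisted, can_write, token_valid => restricted_mode]; (6) [role_editor => cond_5]; (10) [role_editor, device_trusted => audit_required]. ⇒ new: restricted_mode, cond_5, audit_required.
[4] (13) [audit_required, admin_console, restricted_mode => elevated]. ⇒ new: elevated.
Closure: {admin_console, audit_required, break_glass, can_delete, can_invite, can_publish, can_read, can_write, cond_2, cond_5, cond_6, device_trusted, elevated, export_allowed, ip_allowlisted, member_of_group, mfa_enrolled, owner, quota_ok, restricted_mode, role_editor, role_viewer, session_fresh, sso_linked, token_valid} — 25 facts.

25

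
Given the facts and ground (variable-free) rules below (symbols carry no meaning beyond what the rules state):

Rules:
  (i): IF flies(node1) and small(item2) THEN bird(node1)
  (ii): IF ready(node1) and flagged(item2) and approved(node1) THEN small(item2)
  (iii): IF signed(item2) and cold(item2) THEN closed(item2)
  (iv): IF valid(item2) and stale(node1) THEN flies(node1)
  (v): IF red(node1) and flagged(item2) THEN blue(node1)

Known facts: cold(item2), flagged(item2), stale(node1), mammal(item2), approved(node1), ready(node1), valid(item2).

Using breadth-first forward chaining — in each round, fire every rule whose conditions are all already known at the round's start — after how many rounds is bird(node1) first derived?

[1] (ii) [IF ready(node1) and flagged(item2) and approved(node1) THEN small(item2)]; (iv) [IF valid(item2) and stale(node1) THEN flies(node1)]. ⇒ new: small(item2), flies(node1).
[2] (i) [IF flies(node1) and small(item2) THEN bird(node1)]. ⇒ new: bird(node1).
bird(node1) first appears in round 2.

2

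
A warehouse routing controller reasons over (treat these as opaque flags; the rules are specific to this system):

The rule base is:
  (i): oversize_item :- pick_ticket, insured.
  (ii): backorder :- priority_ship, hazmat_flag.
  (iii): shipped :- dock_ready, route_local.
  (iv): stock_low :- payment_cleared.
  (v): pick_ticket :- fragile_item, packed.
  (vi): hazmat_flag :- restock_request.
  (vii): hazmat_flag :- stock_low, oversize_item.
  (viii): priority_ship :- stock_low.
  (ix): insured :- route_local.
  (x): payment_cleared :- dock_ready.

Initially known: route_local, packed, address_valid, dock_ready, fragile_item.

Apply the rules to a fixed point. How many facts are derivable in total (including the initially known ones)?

Round 1 fires (iii), (v), (ix), (x), giving shipped, pick_ticket, insured, payment_cleared.
Round 2 fires (i), (iv), giving oversize_item, stock_low.
Round 3 fires (vii), (viii), giving hazmat_flag, priority_ship.
Round 4 fires (ii), giving backorder.
Closure: {address_valid, backorder, dock_ready, fragile_item, hazmat_flag, insured, oversize_item, packed, payment_cleared, pick_ticket, priority_ship, route_local, shipped, stock_low} — 14 facts.

14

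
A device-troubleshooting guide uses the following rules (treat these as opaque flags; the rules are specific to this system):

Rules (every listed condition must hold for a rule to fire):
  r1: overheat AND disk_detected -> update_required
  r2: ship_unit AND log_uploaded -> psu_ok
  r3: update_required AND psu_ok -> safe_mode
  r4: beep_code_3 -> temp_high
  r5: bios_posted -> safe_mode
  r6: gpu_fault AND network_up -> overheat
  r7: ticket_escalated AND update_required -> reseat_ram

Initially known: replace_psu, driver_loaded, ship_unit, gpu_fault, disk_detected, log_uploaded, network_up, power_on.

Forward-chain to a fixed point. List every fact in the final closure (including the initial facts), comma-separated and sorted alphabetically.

disk_detected, driver_loaded, gpu_fault, log_uploaded, network_up, overheat, power_on, psu_ok, replace_psu, safe_mode, ship_unit, update_required

Round 1: r2 [ship_unit AND log_uploaded -> psu_ok]; r6 [gpu_fault AND network_up -> overheat]. New: psu_ok, overheat.
Round 2: r1 [overheat AND disk_detected -> update_required]. New: update_required.
Round 3: r3 [update_required AND psu_ok -> safe_mode]. New: safe_mode.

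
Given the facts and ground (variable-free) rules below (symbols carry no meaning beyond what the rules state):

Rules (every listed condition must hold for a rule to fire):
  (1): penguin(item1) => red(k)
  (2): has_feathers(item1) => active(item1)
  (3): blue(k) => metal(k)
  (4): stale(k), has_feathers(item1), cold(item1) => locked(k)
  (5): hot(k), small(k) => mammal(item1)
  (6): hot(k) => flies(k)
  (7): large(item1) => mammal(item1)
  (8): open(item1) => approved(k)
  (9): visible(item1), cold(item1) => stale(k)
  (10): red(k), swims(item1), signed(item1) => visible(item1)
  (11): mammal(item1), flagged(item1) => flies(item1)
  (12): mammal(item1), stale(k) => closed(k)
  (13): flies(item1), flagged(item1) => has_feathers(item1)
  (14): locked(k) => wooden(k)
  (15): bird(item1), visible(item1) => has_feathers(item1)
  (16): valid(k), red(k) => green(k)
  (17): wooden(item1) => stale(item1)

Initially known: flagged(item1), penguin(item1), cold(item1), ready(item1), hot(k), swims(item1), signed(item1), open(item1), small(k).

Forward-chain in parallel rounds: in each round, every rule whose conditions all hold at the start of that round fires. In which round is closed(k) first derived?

Round 1: (1) [penguin(item1) => red(k)]; (5) [hot(k), small(k) => mammal(item1)]; (6) [hot(k) => flies(k)]; (8) [open(item1) => approved(k)]. Adds red(k), mammal(item1), flies(k), approved(k).
Round 2: (10) [red(k), swims(item1), signed(item1) => visible(item1)]; (11) [mammal(item1), flagged(item1) => flies(item1)]. Adds visible(item1), flies(item1).
Round 3: (9) [visible(item1), cold(item1) => stale(k)]; (13) [flies(item1), flagged(item1) => has_feathers(item1)]. Adds stale(k), has_feathers(item1).
Round 4: (2) [has_feathers(item1) => active(item1)]; (4) [stale(k), has_feathers(item1), cold(item1) => locked(k)]; (12) [mammal(item1), stale(k) => closed(k)]. Adds active(item1), locked(k), closed(k).
closed(k) first appears in round 4.

4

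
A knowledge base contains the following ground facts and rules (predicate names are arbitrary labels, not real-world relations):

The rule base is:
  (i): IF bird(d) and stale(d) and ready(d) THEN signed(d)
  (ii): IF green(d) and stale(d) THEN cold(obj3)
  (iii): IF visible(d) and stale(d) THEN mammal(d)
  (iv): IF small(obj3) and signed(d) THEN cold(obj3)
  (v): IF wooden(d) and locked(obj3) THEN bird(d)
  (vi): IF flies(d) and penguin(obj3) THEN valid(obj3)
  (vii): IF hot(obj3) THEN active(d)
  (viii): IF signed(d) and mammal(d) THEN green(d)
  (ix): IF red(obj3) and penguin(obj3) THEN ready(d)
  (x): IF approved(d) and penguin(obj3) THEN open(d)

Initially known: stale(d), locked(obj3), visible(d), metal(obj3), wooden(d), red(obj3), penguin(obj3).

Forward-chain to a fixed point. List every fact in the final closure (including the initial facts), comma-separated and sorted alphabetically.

bird(d), cold(obj3), green(d), locked(obj3), mammal(d), metal(obj3), penguin(obj3), ready(d), red(obj3), signed(d), stale(d), visible(d), wooden(d)

Round 1: (iii) [IF visible(d) and stale(d) THEN mammal(d)]; (v) [IF wooden(d) and locked(obj3) THEN bird(d)]; (ix) [IF red(obj3) and penguin(obj3) THEN ready(d)]. New: mammal(d), bird(d), ready(d).
Round 2: (i) [IF bird(d) and stale(d) and ready(d) THEN signed(d)]. New: signed(d).
Round 3: (viii) [IF signed(d) and mammal(d) THEN green(d)]. New: green(d).
Round 4: (ii) [IF green(d) and stale(d) THEN cold(obj3)]. New: cold(obj3).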